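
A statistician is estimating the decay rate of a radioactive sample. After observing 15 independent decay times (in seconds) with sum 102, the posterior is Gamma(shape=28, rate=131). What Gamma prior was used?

Gamma(shape=13, rate=29)

Gamma–exponential conjugacy: posterior shape = α + n, posterior rate = β + Σtᵢ.
So α = 28 − 15 = 13 and β = 131 − 102 = 29.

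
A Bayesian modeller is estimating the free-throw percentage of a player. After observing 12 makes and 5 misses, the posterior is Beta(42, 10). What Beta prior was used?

Beta(30, 5)

A Beta(a, b) prior with s successes and f failures in binomial data gives a Beta(a+s, b+f) posterior.
Subtract the data counts: 42−12=30, 10−5=5.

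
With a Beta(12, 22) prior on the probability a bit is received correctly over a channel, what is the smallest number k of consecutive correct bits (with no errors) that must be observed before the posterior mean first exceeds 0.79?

After k correct bits and 0 errors the posterior is Beta(12+k, 22), with mean (12+k)/(12+22+k).
Set (12+k)/(34+k) > 0.79 and solve: k > (0.79·34 − 12)/(1 − 0.79) = 70.762.
The smallest integer exceeding 70.762 is 71, and checking k=71: (83)/(105) = 0.7905 > 0.79.

k = 71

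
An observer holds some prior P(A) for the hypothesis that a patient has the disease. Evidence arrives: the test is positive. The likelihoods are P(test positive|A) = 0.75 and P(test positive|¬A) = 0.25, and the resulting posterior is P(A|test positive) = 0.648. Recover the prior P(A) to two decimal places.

P(A) = 0.38

Bayes' rule in odds form gives O(A|E) = O(A)·[P(E|A)/P(E|¬A)], hence O(A) = O(A|E)/LR.
Posterior odds = 0.648/(1−0.648) = 1.8409. LR = 0.75/0.25 = 3.0000.
Prior odds = 1.8409/3.0000 = 0.6136, so P(A) = 0.6136/(1+0.6136) ≈ 0.38.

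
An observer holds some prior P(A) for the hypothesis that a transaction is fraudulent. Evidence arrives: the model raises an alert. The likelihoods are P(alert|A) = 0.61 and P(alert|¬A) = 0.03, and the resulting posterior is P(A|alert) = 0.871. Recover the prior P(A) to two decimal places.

P(A) = 0.25

Bayes' rule in odds form gives O(A|E) = O(A)·[P(E|A)/P(E|¬A)], hence O(A) = O(A|E)/LR.
Posterior odds = 0.871/(1−0.871) = 6.7519. LR = 0.61/0.03 = 20.3333.
Prior odds = 6.7519/20.3333 = 0.3321, so P(A) = 0.3321/(1+0.3321) ≈ 0.25.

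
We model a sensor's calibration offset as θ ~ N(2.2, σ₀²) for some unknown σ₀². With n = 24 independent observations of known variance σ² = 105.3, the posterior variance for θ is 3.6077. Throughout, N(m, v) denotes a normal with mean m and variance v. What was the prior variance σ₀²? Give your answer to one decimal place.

Posterior precision equals prior precision plus data precision: 1/σ_n² = 1/σ₀² + n/σ².
So 1/σ₀² = 1/3.6077 − 24/105.3 = 0.277185 − 0.227920 = 0.049265.
Hence σ₀² = 1/0.049265 ≈ 20.3.

σ₀² = 20.3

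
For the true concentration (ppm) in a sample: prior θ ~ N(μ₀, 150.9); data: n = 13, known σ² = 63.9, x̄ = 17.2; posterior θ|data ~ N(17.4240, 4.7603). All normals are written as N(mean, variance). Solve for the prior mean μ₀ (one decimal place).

μ₀ = 24.3

With known observation variance, the Normal–Normal posterior has precision τ_n = τ₀ + n/σ² and mean μ_n = (τ₀μ₀ + (n/σ²)x̄)/τ_n.
Here τ₀ = 1/150.9 = 0.006627 and τ_data = 13/63.9 = 0.203443, so τ_n = 0.210070.
Rearranging for μ₀: μ₀ = (μ_n·τ_n − τ_data·x̄)/τ₀ = (17.4240·0.210070 − 0.203443·17.2) / 0.006627 = 0.161040/0.006627 ≈ 24.3.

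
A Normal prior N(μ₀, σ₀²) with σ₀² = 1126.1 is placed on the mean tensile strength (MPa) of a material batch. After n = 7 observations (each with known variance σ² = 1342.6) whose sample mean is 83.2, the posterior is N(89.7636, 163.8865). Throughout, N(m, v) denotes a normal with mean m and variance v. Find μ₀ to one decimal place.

The posterior mean is a precision-weighted average: μ_n = (τ₀μ₀ + τ_data·x̄)/(τ₀+τ_data), with τ₀=1/σ₀² and τ_data=n/σ².
Here τ₀ = 1/1126.1 = 0.000888 and τ_data = 7/1342.6 = 0.005214, so τ_n = 0.006102.
Rearranging for μ₀: μ₀ = (μ_n·τ_n − τ_data·x̄)/τ₀ = (89.7636·0.006102 − 0.005214·83.2) / 0.000888 = 0.113933/0.000888 ≈ 128.3.

μ₀ = 128.3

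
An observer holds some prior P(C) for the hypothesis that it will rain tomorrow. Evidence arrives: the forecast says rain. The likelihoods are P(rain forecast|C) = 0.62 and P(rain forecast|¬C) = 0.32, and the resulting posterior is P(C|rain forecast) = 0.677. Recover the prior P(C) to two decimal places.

P(C) = 0.52

In odds form, posterior odds = prior odds × likelihood ratio, so prior odds = posterior odds ÷ LR.
Posterior odds = 0.677/(1−0.677) = 2.0960. LR = 0.62/0.32 = 1.9375.
Prior odds = 2.0960/1.9375 = 1.0818, so P(C) = 1.0818/(1+1.0818) ≈ 0.52.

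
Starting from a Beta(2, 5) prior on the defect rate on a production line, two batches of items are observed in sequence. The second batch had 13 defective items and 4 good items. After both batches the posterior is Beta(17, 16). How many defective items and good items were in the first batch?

Sequential conjugate updates are equivalent to a single update on the pooled data, so total successes = posterior α − prior α and total failures = posterior β − prior β.
Total across both batches: 17−2=15 defective items, 16−5=11 good items.
Subtract the second batch: 15−13=2 defective items and 11−4=7 good items.

2 defective items and 7 good items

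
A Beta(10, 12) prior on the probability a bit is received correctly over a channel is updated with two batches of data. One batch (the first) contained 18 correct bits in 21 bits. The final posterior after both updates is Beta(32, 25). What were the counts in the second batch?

Sequential conjugate updates are equivalent to a single update on the pooled data, so total successes = posterior α − prior α and total failures = posterior β − prior β.
Total across both batches: 32−10=22 correct bits, 25−12=13 errors.
Subtract the first batch: 22−18=4 correct bits and 13−3=10 errors.

4 correct bits and 10 errors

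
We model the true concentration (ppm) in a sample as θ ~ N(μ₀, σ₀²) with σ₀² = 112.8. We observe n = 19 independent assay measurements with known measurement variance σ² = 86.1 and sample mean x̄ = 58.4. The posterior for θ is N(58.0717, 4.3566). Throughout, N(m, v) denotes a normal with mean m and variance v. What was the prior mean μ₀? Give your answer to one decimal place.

With known observation variance, the Normal–Normal posterior has precision τ_n = τ₀ + n/σ² and mean μ_n = (τ₀μ₀ + (n/σ²)x̄)/τ_n.
Here τ₀ = 1/112.8 = 0.008865 and τ_data = 19/86.1 = 0.220674, so τ_n = 0.229539.
Rearranging for μ₀: μ₀ = (μ_n·τ_n − τ_data·x̄)/τ₀ = (58.0717·0.229539 − 0.220674·58.4) / 0.008865 = 0.442358/0.008865 ≈ 49.9.

μ₀ = 49.9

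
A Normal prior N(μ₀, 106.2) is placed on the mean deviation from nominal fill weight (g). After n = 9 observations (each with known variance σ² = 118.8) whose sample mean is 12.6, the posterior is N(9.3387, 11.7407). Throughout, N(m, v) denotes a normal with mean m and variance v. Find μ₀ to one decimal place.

μ₀ = -16.9

With known observation variance, the Normal–Normal posterior has precision τ_n = τ₀ + n/σ² and mean μ_n = (τ₀μ₀ + (n/σ²)x̄)/τ_n.
Here τ₀ = 1/106.2 = 0.009416 and τ_data = 9/118.8 = 0.075758, so τ_n = 0.085174.
Rearranging for μ₀: μ₀ = (μ_n·τ_n − τ_data·x̄)/τ₀ = (9.3387·0.085174 − 0.075758·12.6) / 0.009416 = -0.159136/0.009416 ≈ -16.9.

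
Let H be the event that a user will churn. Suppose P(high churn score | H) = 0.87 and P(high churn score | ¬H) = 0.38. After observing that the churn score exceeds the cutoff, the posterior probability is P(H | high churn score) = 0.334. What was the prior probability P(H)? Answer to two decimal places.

Bayes' rule in odds form gives O(H|E) = O(H)·[P(E|H)/P(E|¬H)], hence O(H) = O(H|E)/LR.
Posterior odds = 0.334/(1−0.334) = 0.5015. LR = 0.87/0.38 = 2.2895.
Prior odds = 0.5015/2.2895 = 0.2190, so P(H) = 0.2190/(1+0.2190) ≈ 0.18.

P(H) = 0.18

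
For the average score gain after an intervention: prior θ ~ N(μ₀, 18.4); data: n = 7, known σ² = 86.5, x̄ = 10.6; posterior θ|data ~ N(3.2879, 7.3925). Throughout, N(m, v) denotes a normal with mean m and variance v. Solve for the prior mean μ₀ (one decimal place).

μ₀ = -7.6

The posterior mean is a precision-weighted average: μ_n = (τ₀μ₀ + τ_data·x̄)/(τ₀+τ_data), with τ₀=1/σ₀² and τ_data=n/σ².
Here τ₀ = 1/18.4 = 0.054348 and τ_data = 7/86.5 = 0.080925, so τ_n = 0.135273.
Rearranging for μ₀: μ₀ = (μ_n·τ_n − τ_data·x̄)/τ₀ = (3.2879·0.135273 − 0.080925·10.6) / 0.054348 = -0.413041/0.054348 ≈ -7.6.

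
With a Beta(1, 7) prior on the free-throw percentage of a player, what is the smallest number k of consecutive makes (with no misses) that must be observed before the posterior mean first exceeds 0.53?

k = 7

After k makes and 0 misses the posterior is Beta(1+k, 7), with mean (1+k)/(1+7+k).
Set (1+k)/(8+k) > 0.53 and solve: k > (0.53·8 − 1)/(1 − 0.53) = 6.894.
The smallest integer exceeding 6.894 is 7.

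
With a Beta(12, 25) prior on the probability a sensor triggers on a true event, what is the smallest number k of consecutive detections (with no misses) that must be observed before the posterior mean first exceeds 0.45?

After k detections and 0 misses the posterior is Beta(12+k, 25), with mean (12+k)/(12+25+k).
Set (12+k)/(37+k) > 0.45 and solve: k > (0.45·37 − 12)/(1 − 0.45) = 8.455.
The smallest integer exceeding 8.455 is 9, and checking k=9: (21)/(46) = 0.4565 > 0.45.

k = 9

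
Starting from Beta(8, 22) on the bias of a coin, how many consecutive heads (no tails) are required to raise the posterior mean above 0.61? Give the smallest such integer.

k = 27

After k heads and 0 tails the posterior is Beta(8+k, 22), with mean (8+k)/(8+22+k).
Set (8+k)/(30+k) > 0.61 and solve: k > (0.61·30 − 8)/(1 − 0.61) = 26.410.
The smallest integer exceeding 26.410 is 27, and checking k=27: (35)/(57) = 0.6140 > 0.61.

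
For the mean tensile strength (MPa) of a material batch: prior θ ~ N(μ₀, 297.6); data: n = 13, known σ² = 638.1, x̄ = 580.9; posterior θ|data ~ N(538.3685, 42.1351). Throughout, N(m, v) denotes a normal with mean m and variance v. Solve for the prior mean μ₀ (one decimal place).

μ₀ = 280.5

With known observation variance, the Normal–Normal posterior has precision τ_n = τ₀ + n/σ² and mean μ_n = (τ₀μ₀ + (n/σ²)x̄)/τ_n.
Here τ₀ = 1/297.6 = 0.003360 and τ_data = 13/638.1 = 0.020373, so τ_n = 0.023733.
Rearranging for μ₀: μ₀ = (μ_n·τ_n − τ_data·x̄)/τ₀ = (538.3685·0.023733 − 0.020373·580.9) / 0.003360 = 0.942424/0.003360 ≈ 280.5.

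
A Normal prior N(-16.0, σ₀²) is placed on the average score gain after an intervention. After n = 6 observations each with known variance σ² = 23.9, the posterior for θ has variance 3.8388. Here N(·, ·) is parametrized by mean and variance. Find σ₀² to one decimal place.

σ₀² = 105.8

For the Normal–Normal model with known σ², precisions add: τ_n = τ₀ + n/σ².
So 1/σ₀² = 1/3.8388 − 6/23.9 = 0.260498 − 0.251046 = 0.009452.
Hence σ₀² = 1/0.009452 ≈ 105.8.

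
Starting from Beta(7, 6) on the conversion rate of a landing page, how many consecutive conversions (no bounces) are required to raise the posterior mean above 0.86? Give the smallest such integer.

After k conversions and 0 bounces the posterior is Beta(7+k, 6), with mean (7+k)/(7+6+k).
Set (7+k)/(13+k) > 0.86 and solve: k > (0.86·13 − 7)/(1 − 0.86) = 29.857.
The smallest integer exceeding 29.857 is 30.

k = 30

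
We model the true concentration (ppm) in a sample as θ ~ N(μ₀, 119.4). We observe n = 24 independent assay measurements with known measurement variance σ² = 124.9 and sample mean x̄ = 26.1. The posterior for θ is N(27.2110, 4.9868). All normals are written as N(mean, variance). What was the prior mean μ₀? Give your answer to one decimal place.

μ₀ = 52.7

The posterior mean is a precision-weighted average: μ_n = (τ₀μ₀ + τ_data·x̄)/(τ₀+τ_data), with τ₀=1/σ₀² and τ_data=n/σ².
Here τ₀ = 1/119.4 = 0.008375 and τ_data = 24/124.9 = 0.192154, so τ_n = 0.200529.
Rearranging for μ₀: μ₀ = (μ_n·τ_n − τ_data·x̄)/τ₀ = (27.2110·0.200529 − 0.192154·26.1) / 0.008375 = 0.441375/0.008375 ≈ 52.7.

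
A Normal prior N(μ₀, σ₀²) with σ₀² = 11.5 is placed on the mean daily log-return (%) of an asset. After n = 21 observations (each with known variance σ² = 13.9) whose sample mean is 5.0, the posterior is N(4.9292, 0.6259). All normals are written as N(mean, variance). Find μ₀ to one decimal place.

With known observation variance, the Normal–Normal posterior has precision τ_n = τ₀ + n/σ² and mean μ_n = (τ₀μ₀ + (n/σ²)x̄)/τ_n.
Here τ₀ = 1/11.5 = 0.086957 and τ_data = 21/13.9 = 1.510791, so τ_n = 1.597748.
Rearranging for μ₀: μ₀ = (μ_n·τ_n − τ_data·x̄)/τ₀ = (4.9292·1.597748 − 1.510791·5.0) / 0.086957 = 0.321664/0.086957 ≈ 3.7.

μ₀ = 3.7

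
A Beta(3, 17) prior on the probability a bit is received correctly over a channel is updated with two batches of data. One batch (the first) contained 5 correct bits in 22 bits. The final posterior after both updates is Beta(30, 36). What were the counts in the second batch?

Sequential conjugate updates are equivalent to a single update on the pooled data, so total successes = posterior α − prior α and total failures = posterior β − prior β.
Total across both batches: 30−3=27 correct bits, 36−17=19 errors.
Subtract the first batch: 27−5=22 correct bits and 19−17=2 errors.

22 correct bits and 2 errors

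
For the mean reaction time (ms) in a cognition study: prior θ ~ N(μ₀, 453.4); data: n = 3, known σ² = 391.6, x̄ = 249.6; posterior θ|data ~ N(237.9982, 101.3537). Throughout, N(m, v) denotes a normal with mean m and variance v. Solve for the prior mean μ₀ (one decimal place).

μ₀ = 197.7

The posterior mean is a precision-weighted average: μ_n = (τ₀μ₀ + τ_data·x̄)/(τ₀+τ_data), with τ₀=1/σ₀² and τ_data=n/σ².
Here τ₀ = 1/453.4 = 0.002206 and τ_data = 3/391.6 = 0.007661, so τ_n = 0.009867.
Rearranging for μ₀: μ₀ = (μ_n·τ_n − τ_data·x̄)/τ₀ = (237.9982·0.009867 − 0.007661·249.6) / 0.002206 = 0.436143/0.002206 ≈ 197.7.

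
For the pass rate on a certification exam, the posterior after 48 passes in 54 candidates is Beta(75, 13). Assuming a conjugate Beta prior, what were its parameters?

Under Beta–binomial conjugacy the posterior parameters are (a+s, b+f).
Subtract the data counts: 75−48=27, 13−6=7.

Beta(27, 7)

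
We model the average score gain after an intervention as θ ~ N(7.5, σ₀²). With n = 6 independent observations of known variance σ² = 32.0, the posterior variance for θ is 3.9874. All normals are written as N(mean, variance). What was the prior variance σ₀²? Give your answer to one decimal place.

σ₀² = 15.8

For the Normal–Normal model with known σ², precisions add: τ_n = τ₀ + n/σ².
So 1/σ₀² = 1/3.9874 − 6/32.0 = 0.250790 − 0.187500 = 0.063290.
Hence σ₀² = 1/0.063290 ≈ 15.8.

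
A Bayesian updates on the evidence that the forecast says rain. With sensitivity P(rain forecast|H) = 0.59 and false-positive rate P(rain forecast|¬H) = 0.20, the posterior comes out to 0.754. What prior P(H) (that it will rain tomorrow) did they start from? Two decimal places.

P(H) = 0.51

In odds form, posterior odds = prior odds × likelihood ratio, so prior odds = posterior odds ÷ LR.
Posterior odds = 0.754/(1−0.754) = 3.0650. LR = 0.59/0.20 = 2.9500.
Prior odds = 3.0650/2.9500 = 1.0390, so P(H) = 1.0390/(1+1.0390) ≈ 0.51.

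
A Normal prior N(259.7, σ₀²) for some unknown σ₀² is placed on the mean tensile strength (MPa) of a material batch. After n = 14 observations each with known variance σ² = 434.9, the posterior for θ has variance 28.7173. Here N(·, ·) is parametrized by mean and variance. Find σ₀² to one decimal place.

σ₀² = 380.1

Posterior precision equals prior precision plus data precision: 1/σ_n² = 1/σ₀² + n/σ².
So 1/σ₀² = 1/28.7173 − 14/434.9 = 0.034822 − 0.032191 = 0.002631.
Hence σ₀² = 1/0.002631 ≈ 380.1.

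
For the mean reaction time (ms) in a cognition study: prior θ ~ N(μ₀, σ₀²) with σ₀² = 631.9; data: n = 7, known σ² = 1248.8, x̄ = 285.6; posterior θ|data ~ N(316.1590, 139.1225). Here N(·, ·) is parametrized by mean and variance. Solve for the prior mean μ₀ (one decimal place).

The posterior mean is a precision-weighted average: μ_n = (τ₀μ₀ + τ_data·x̄)/(τ₀+τ_data), with τ₀=1/σ₀² and τ_data=n/σ².
Here τ₀ = 1/631.9 = 0.001583 and τ_data = 7/1248.8 = 0.005605, so τ_n = 0.007188.
Rearranging for μ₀: μ₀ = (μ_n·τ_n − τ_data·x̄)/τ₀ = (316.1590·0.007188 − 0.005605·285.6) / 0.001583 = 0.671763/0.001583 ≈ 424.4.

μ₀ = 424.4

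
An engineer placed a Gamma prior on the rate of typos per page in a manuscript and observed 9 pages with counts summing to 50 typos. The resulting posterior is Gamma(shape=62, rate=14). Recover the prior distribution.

A Gamma(α, β) prior (rate parametrization) on a Poisson rate with n observations summing to S gives posterior Gamma(α+S, β+n).
So α = 62 − 50 = 12 and β = 14 − 9 = 5.

Gamma(shape=12, rate=5)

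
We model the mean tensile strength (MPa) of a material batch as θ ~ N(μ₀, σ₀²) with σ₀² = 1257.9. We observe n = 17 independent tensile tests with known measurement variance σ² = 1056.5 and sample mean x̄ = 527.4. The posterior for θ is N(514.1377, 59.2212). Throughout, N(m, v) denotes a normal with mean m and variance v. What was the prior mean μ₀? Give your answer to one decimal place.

μ₀ = 245.7

With known observation variance, the Normal–Normal posterior has precision τ_n = τ₀ + n/σ² and mean μ_n = (τ₀μ₀ + (n/σ²)x̄)/τ_n.
Here τ₀ = 1/1257.9 = 0.000795 and τ_data = 17/1056.5 = 0.016091, so τ_n = 0.016886.
Rearranging for μ₀: μ₀ = (μ_n·τ_n − τ_data·x̄)/τ₀ = (514.1377·0.016886 − 0.016091·527.4) / 0.000795 = 0.195336/0.000795 ≈ 245.7.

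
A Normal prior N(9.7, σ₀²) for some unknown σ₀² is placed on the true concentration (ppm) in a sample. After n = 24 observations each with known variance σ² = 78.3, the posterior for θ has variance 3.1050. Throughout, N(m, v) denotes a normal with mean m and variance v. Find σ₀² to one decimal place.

For the Normal–Normal model with known σ², precisions add: τ_n = τ₀ + n/σ².
So 1/σ₀² = 1/3.1050 − 24/78.3 = 0.322061 − 0.306513 = 0.015548.
Hence σ₀² = 1/0.015548 ≈ 64.3.

σ₀² = 64.3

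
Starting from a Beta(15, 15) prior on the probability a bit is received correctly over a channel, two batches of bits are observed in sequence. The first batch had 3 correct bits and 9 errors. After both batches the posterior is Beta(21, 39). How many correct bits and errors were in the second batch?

3 correct bits and 15 errors

Because Beta–binomial updating is additive in the counts, the combined data contributed (α_post−α_prior, β_post−β_prior) successes and failures.
Total across both batches: 21−15=6 correct bits, 39−15=24 errors.
Subtract the first batch: 6−3=3 correct bits and 24−9=15 errors.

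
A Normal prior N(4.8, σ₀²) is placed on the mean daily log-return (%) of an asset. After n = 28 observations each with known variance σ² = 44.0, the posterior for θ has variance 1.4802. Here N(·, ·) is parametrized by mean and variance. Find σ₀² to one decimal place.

Posterior precision equals prior precision plus data precision: 1/σ_n² = 1/σ₀² + n/σ².
So 1/σ₀² = 1/1.4802 − 28/44.0 = 0.675584 − 0.636364 = 0.039220.
Hence σ₀² = 1/0.039220 ≈ 25.5.

σ₀² = 25.5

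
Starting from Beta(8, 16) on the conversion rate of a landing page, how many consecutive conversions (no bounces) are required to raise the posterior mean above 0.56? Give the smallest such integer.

After k conversions and 0 bounces the posterior is Beta(8+k, 16), with mean (8+k)/(8+16+k).
Set (8+k)/(24+k) > 0.56 and solve: k > (0.56·24 − 8)/(1 − 0.56) = 12.364.
The smallest integer exceeding 12.364 is 13, and checking k=13: (21)/(37) = 0.5676 > 0.56.

k = 13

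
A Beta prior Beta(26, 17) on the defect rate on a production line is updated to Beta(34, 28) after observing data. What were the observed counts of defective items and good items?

8 defective items and 11 good items

Beta is conjugate to the binomial likelihood: posterior = Beta(α+s, β+f).
So s = 34 − 26 = 8 and f = 28 − 17 = 11.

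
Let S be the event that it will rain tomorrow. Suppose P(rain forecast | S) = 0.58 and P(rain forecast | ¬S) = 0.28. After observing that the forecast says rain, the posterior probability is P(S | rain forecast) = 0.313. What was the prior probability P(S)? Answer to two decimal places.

In odds form, posterior odds = prior odds × likelihood ratio, so prior odds = posterior odds ÷ LR.
Posterior odds = 0.313/(1−0.313) = 0.4556. LR = 0.58/0.28 = 2.0714.
Prior odds = 0.4556/2.0714 = 0.2199, so P(S) = 0.2199/(1+0.2199) ≈ 0.18.

P(S) = 0.18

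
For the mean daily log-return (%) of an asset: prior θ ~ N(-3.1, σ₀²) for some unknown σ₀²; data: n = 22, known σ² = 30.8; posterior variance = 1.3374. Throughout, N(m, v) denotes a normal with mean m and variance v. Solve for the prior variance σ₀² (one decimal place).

Posterior precision equals prior precision plus data precision: 1/σ_n² = 1/σ₀² + n/σ².
So 1/σ₀² = 1/1.3374 − 22/30.8 = 0.747719 − 0.714286 = 0.033433.
Hence σ₀² = 1/0.033433 ≈ 29.9.

σ₀² = 29.9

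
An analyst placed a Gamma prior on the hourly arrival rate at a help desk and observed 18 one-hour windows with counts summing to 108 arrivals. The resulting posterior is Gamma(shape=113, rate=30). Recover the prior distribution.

Gamma(shape=5, rate=12)

A Gamma(α, β) prior (rate parametrization) on a Poisson rate with n observations summing to S gives posterior Gamma(α+S, β+n).
So α = 113 − 108 = 5 and β = 30 − 18 = 12.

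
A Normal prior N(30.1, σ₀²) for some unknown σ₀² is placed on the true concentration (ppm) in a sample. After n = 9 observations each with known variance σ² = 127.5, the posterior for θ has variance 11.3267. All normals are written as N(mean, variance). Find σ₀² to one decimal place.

σ₀² = 56.5

Posterior precision equals prior precision plus data precision: 1/σ_n² = 1/σ₀² + n/σ².
So 1/σ₀² = 1/11.3267 − 9/127.5 = 0.088287 − 0.070588 = 0.017699.
Hence σ₀² = 1/0.017699 ≈ 56.5.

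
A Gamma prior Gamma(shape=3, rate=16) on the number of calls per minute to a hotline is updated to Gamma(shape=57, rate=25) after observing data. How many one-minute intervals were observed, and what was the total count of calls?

A Gamma(α, β) prior (rate parametrization) on a Poisson rate with n observations summing to S gives posterior Gamma(α+S, β+n).
Matching: Σxᵢ = 57 − 3 = 54 and n = 25 − 16 = 9.

n = 9 one-minute intervals with total 54 calls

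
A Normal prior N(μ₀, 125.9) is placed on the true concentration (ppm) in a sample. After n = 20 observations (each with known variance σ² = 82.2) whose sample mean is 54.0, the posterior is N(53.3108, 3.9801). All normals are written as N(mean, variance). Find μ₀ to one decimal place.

μ₀ = 32.2

The posterior mean is a precision-weighted average: μ_n = (τ₀μ₀ + τ_data·x̄)/(τ₀+τ_data), with τ₀=1/σ₀² and τ_data=n/σ².
Here τ₀ = 1/125.9 = 0.007943 and τ_data = 20/82.2 = 0.243309, so τ_n = 0.251252.
Rearranging for μ₀: μ₀ = (μ_n·τ_n − τ_data·x̄)/τ₀ = (53.3108·0.251252 − 0.243309·54.0) / 0.007943 = 0.255759/0.007943 ≈ 32.2.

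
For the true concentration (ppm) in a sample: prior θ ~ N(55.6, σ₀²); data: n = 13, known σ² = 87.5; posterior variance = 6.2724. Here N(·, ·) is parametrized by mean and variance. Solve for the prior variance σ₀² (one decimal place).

σ₀² = 92.1

Posterior precision equals prior precision plus data precision: 1/σ_n² = 1/σ₀² + n/σ².
So 1/σ₀² = 1/6.2724 − 13/87.5 = 0.159429 − 0.148571 = 0.010858.
Hence σ₀² = 1/0.010858 ≈ 92.1.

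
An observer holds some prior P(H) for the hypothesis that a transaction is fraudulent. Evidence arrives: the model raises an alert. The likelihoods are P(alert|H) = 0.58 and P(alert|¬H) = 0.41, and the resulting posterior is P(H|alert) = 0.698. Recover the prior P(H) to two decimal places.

Bayes' rule in odds form gives O(H|E) = O(H)·[P(E|H)/P(E|¬H)], hence O(H) = O(H|E)/LR.
Posterior odds = 0.698/(1−0.698) = 2.3113. LR = 0.58/0.41 = 1.4146.
Prior odds = 2.3113/1.4146 = 1.6339, so P(H) = 1.6339/(1+1.6339) ≈ 0.62.

P(H) = 0.62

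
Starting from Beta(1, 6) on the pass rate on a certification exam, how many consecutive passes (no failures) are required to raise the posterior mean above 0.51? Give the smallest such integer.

After k passes and 0 failures the posterior is Beta(1+k, 6), with mean (1+k)/(1+6+k).
Set (1+k)/(7+k) > 0.51 and solve: k > (0.51·7 − 1)/(1 − 0.51) = 5.245.
The smallest integer exceeding 5.245 is 6, and checking k=6: (7)/(13) = 0.5385 > 0.51.

k = 6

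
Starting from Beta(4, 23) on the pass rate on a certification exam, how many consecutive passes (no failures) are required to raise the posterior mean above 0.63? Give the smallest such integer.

k = 36

After k passes and 0 failures the posterior is Beta(4+k, 23), with mean (4+k)/(4+23+k).
Set (4+k)/(27+k) > 0.63 and solve: k > (0.63·27 − 4)/(1 − 0.63) = 35.162.
The smallest integer exceeding 35.162 is 36, and checking k=36: (40)/(63) = 0.6349 > 0.63.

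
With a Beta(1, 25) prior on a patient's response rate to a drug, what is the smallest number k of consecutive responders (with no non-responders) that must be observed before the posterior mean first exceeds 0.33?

After k responders and 0 non-responders the posterior is Beta(1+k, 25), with mean (1+k)/(1+25+k).
Set (1+k)/(26+k) > 0.33 and solve: k > (0.33·26 − 1)/(1 − 0.33) = 11.313.
The smallest integer exceeding 11.313 is 12, and checking k=12: (13)/(38) = 0.3421 > 0.33.

k = 12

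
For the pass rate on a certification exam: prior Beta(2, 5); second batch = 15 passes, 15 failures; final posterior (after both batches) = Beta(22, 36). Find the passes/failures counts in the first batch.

5 passes and 16 failures

Sequential conjugate updates are equivalent to a single update on the pooled data, so total successes = posterior α − prior α and total failures = posterior β − prior β.
Total across both batches: 22−2=20 passes, 36−5=31 failures.
Subtract the second batch: 20−15=5 passes and 31−15=16 failures.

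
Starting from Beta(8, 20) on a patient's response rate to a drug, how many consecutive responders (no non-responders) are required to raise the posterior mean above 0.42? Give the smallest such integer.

After k responders and 0 non-responders the posterior is Beta(8+k, 20), with mean (8+k)/(8+20+k).
Set (8+k)/(28+k) > 0.42 and solve: k > (0.42·28 − 8)/(1 − 0.42) = 6.483.
The smallest integer exceeding 6.483 is 7.

k = 7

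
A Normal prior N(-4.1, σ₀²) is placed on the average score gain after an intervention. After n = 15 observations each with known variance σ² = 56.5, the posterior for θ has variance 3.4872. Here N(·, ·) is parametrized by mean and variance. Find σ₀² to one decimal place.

Posterior precision equals prior precision plus data precision: 1/σ_n² = 1/σ₀² + n/σ².
So 1/σ₀² = 1/3.4872 − 15/56.5 = 0.286763 − 0.265487 = 0.021276.
Hence σ₀² = 1/0.021276 ≈ 47.0.

σ₀² = 47.0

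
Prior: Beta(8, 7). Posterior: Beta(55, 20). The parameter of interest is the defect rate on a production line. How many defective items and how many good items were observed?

47 defective items and 13 good items

Under Beta–binomial conjugacy the posterior parameters are (α+s, β+f).
Match parameters: s=55−8=47, f=20−7=13.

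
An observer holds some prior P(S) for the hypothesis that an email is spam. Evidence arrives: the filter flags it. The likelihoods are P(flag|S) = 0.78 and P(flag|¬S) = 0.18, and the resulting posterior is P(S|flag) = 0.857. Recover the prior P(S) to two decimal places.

Bayes' rule in odds form gives O(S|E) = O(S)·[P(E|S)/P(E|¬S)], hence O(S) = O(S|E)/LR.
Posterior odds = 0.857/(1−0.857) = 5.9930. LR = 0.78/0.18 = 4.3333.
Prior odds = 5.9930/4.3333 = 1.3830, so P(S) = 1.3830/(1+1.3830) ≈ 0.58.

P(S) = 0.58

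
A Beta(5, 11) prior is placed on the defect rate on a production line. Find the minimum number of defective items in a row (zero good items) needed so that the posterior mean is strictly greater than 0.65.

After k defective items and 0 good items the posterior is Beta(5+k, 11), with mean (5+k)/(5+11+k).
Set (5+k)/(16+k) > 0.65 and solve: k > (0.65·16 − 5)/(1 − 0.65) = 15.429.
The smallest integer exceeding 15.429 is 16, and checking k=16: (21)/(32) = 0.6562 > 0.65.

k = 16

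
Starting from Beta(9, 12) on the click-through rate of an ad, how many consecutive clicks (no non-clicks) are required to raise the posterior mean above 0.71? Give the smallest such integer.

k = 21

After k clicks and 0 non-clicks the posterior is Beta(9+k, 12), with mean (9+k)/(9+12+k).
Set (9+k)/(21+k) > 0.71 and solve: k > (0.71·21 − 9)/(1 − 0.71) = 20.379.
The smallest integer exceeding 20.379 is 21, and checking k=21: (30)/(42) = 0.7143 > 0.71.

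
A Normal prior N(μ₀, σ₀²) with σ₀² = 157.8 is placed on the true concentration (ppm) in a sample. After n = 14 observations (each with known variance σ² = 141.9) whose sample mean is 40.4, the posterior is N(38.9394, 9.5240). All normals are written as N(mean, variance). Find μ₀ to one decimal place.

The posterior mean is a precision-weighted average: μ_n = (τ₀μ₀ + τ_data·x̄)/(τ₀+τ_data), with τ₀=1/σ₀² and τ_data=n/σ².
Here τ₀ = 1/157.8 = 0.006337 and τ_data = 14/141.9 = 0.098661, so τ_n = 0.104998.
Rearranging for μ₀: μ₀ = (μ_n·τ_n − τ_data·x̄)/τ₀ = (38.9394·0.104998 − 0.098661·40.4) / 0.006337 = 0.102655/0.006337 ≈ 16.2.

μ₀ = 16.2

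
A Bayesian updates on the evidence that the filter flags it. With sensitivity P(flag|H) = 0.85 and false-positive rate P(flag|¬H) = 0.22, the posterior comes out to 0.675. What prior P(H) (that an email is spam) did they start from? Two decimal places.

P(H) = 0.35

Bayes' rule in odds form gives O(H|E) = O(H)·[P(E|H)/P(E|¬H)], hence O(H) = O(H|E)/LR.
Posterior odds = 0.675/(1−0.675) = 2.0769. LR = 0.85/0.22 = 3.8636.
Prior odds = 2.0769/3.8636 = 0.5376, so P(H) = 0.5376/(1+0.5376) ≈ 0.35.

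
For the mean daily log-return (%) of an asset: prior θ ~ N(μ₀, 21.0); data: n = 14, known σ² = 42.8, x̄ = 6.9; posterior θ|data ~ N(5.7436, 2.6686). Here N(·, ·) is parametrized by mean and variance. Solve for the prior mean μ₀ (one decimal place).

μ₀ = -2.2

The posterior mean is a precision-weighted average: μ_n = (τ₀μ₀ + τ_data·x̄)/(τ₀+τ_data), with τ₀=1/σ₀² and τ_data=n/σ².
Here τ₀ = 1/21.0 = 0.047619 and τ_data = 14/42.8 = 0.327103, so τ_n = 0.374722.
Rearranging for μ₀: μ₀ = (μ_n·τ_n − τ_data·x̄)/τ₀ = (5.7436·0.374722 − 0.327103·6.9) / 0.047619 = -0.104757/0.047619 ≈ -2.2.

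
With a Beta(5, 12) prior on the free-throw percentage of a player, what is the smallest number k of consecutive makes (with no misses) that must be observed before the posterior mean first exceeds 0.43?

k = 5

After k makes and 0 misses the posterior is Beta(5+k, 12), with mean (5+k)/(5+12+k).
Set (5+k)/(17+k) > 0.43 and solve: k > (0.43·17 − 5)/(1 − 0.43) = 4.053.
The smallest integer exceeding 4.053 is 5, and checking k=5: (10)/(22) = 0.4545 > 0.43.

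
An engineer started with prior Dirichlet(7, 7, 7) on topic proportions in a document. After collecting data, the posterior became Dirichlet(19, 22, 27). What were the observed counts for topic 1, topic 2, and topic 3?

counts (12, 15, 20)

For a Dirichlet(α) prior with multinomial counts c, the posterior is Dirichlet(α + c) componentwise.
Counts are posterior − prior componentwise: 19−7=12, 22−7=15, 27−7=20.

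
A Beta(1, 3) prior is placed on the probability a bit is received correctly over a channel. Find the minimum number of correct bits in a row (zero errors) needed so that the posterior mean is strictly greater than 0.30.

k = 1

After k correct bits and 0 errors the posterior is Beta(1+k, 3), with mean (1+k)/(1+3+k).
Set (1+k)/(4+k) > 0.30 and solve: k > (0.30·4 − 1)/(1 − 0.30) = 0.286.
The smallest integer exceeding 0.286 is 1.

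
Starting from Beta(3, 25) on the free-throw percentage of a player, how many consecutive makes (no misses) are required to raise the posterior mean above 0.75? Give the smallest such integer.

k = 73

After k makes and 0 misses the posterior is Beta(3+k, 25), with mean (3+k)/(3+25+k).
Set (3+k)/(28+k) > 0.75 and solve: k > (0.75·28 − 3)/(1 − 0.75) = 72.000.
The smallest integer exceeding 72.000 is 73.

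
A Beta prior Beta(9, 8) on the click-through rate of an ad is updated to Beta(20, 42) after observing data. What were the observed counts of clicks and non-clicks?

11 clicks and 34 non-clicks

Beta is conjugate to the binomial likelihood: posterior = Beta(a+s, b+f).
Match parameters: s=20−9=11, f=42−8=34.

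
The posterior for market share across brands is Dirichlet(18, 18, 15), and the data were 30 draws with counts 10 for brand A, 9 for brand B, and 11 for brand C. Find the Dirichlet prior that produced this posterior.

For a Dirichlet(α) prior with multinomial counts c, the posterior is Dirichlet(α + c) componentwise.
Subtract each count from the matching posterior parameter: 18−10=8, 18−9=9, 15−11=4.

Dirichlet(8, 9, 4)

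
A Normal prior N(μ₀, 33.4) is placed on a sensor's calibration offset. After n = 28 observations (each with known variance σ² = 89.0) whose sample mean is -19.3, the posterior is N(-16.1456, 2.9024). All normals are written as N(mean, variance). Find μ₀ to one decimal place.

The posterior mean is a precision-weighted average: μ_n = (τ₀μ₀ + τ_data·x̄)/(τ₀+τ_data), with τ₀=1/σ₀² and τ_data=n/σ².
Here τ₀ = 1/33.4 = 0.029940 and τ_data = 28/89.0 = 0.314607, so τ_n = 0.344547.
Rearranging for μ₀: μ₀ = (μ_n·τ_n − τ_data·x̄)/τ₀ = (-16.1456·0.344547 − 0.314607·-19.3) / 0.029940 = 0.508997/0.029940 ≈ 17.0.

μ₀ = 17.0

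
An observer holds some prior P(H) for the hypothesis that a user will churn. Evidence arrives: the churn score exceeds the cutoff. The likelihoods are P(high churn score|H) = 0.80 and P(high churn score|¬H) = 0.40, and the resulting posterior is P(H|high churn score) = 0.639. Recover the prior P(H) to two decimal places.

P(H) = 0.47

In odds form, posterior odds = prior odds × likelihood ratio, so prior odds = posterior odds ÷ LR.
Posterior odds = 0.639/(1−0.639) = 1.7701. LR = 0.80/0.40 = 2.0000.
Prior odds = 1.7701/2.0000 = 0.8851, so P(H) = 0.8851/(1+0.8851) ≈ 0.47.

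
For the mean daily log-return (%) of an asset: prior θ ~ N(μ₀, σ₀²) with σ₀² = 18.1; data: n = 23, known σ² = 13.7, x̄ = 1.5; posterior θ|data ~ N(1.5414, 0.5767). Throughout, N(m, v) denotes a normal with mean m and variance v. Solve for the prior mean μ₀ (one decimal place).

The posterior mean is a precision-weighted average: μ_n = (τ₀μ₀ + τ_data·x̄)/(τ₀+τ_data), with τ₀=1/σ₀² and τ_data=n/σ².
Here τ₀ = 1/18.1 = 0.055249 and τ_data = 23/13.7 = 1.678832, so τ_n = 1.734081.
Rearranging for μ₀: μ₀ = (μ_n·τ_n − τ_data·x̄)/τ₀ = (1.5414·1.734081 − 1.678832·1.5) / 0.055249 = 0.154664/0.055249 ≈ 2.8.

μ₀ = 2.8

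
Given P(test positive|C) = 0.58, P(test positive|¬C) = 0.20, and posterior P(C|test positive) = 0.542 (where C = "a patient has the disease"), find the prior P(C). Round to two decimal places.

In odds form, posterior odds = prior odds × likelihood ratio, so prior odds = posterior odds ÷ LR.
Posterior odds = 0.542/(1−0.542) = 1.1834. LR = 0.58/0.20 = 2.9000.
Prior odds = 1.1834/2.9000 = 0.4081, so P(C) = 0.4081/(1+0.4081) ≈ 0.29.

P(C) = 0.29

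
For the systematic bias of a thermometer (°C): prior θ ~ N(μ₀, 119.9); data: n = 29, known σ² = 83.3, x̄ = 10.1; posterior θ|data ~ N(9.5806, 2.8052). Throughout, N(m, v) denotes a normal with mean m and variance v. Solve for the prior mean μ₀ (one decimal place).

μ₀ = -12.1

The posterior mean is a precision-weighted average: μ_n = (τ₀μ₀ + τ_data·x̄)/(τ₀+τ_data), with τ₀=1/σ₀² and τ_data=n/σ².
Here τ₀ = 1/119.9 = 0.008340 and τ_data = 29/83.3 = 0.348139, so τ_n = 0.356479.
Rearranging for μ₀: μ₀ = (μ_n·τ_n − τ_data·x̄)/τ₀ = (9.5806·0.356479 − 0.348139·10.1) / 0.008340 = -0.100921/0.008340 ≈ -12.1.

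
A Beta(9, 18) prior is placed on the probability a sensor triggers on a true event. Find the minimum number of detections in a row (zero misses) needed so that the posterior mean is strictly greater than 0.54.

After k detections and 0 misses the posterior is Beta(9+k, 18), with mean (9+k)/(9+18+k).
Set (9+k)/(27+k) > 0.54 and solve: k > (0.54·27 − 9)/(1 − 0.54) = 12.130.
The smallest integer exceeding 12.130 is 13.

k = 13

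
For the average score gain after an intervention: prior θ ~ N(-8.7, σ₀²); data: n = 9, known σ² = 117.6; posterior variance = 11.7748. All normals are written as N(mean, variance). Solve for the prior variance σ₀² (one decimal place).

Posterior precision equals prior precision plus data precision: 1/σ_n² = 1/σ₀² + n/σ².
So 1/σ₀² = 1/11.7748 − 9/117.6 = 0.084927 − 0.076531 = 0.008396.
Hence σ₀² = 1/0.008396 ≈ 119.1.

σ₀² = 119.1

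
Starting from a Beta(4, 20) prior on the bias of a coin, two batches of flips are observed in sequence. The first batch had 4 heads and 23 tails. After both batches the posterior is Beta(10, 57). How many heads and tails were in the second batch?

2 heads and 14 tails

Because Beta–binomial updating is additive in the counts, the combined data contributed (α_post−α_prior, β_post−β_prior) successes and failures.
Total across both batches: 10−4=6 heads, 57−20=37 tails.
Subtract the first batch: 6−4=2 heads and 37−23=14 tails.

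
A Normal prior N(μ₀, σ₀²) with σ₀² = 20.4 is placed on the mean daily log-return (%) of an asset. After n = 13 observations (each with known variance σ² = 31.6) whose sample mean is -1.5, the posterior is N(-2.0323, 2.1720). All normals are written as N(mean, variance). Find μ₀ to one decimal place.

μ₀ = -6.5

The posterior mean is a precision-weighted average: μ_n = (τ₀μ₀ + τ_data·x̄)/(τ₀+τ_data), with τ₀=1/σ₀² and τ_data=n/σ².
Here τ₀ = 1/20.4 = 0.049020 and τ_data = 13/31.6 = 0.411392, so τ_n = 0.460412.
Rearranging for μ₀: μ₀ = (μ_n·τ_n − τ_data·x̄)/τ₀ = (-2.0323·0.460412 − 0.411392·-1.5) / 0.049020 = -0.318607/0.049020 ≈ -6.5.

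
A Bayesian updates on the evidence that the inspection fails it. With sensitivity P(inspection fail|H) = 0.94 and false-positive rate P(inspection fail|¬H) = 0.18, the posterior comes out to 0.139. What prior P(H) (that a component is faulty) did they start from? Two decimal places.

P(H) = 0.03

In odds form, posterior odds = prior odds × likelihood ratio, so prior odds = posterior odds ÷ LR.
Posterior odds = 0.139/(1−0.139) = 0.1614. LR = 0.94/0.18 = 5.2222.
Prior odds = 0.1614/5.2222 = 0.0309, so P(H) = 0.0309/(1+0.0309) ≈ 0.03.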